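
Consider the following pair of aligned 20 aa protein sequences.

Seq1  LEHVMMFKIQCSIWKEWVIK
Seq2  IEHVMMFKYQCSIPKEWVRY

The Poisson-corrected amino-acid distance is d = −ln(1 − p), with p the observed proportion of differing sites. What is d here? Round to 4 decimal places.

The sequences differ at positions 1 (L/I), 9 (I/Y), 14 (W/P), 19 (I/R), 20 (K/Y).
p = 5/20 = 0.250000.
d = −ln(1 − 0.250000) = −ln(0.750000) = 0.2877.

0.2877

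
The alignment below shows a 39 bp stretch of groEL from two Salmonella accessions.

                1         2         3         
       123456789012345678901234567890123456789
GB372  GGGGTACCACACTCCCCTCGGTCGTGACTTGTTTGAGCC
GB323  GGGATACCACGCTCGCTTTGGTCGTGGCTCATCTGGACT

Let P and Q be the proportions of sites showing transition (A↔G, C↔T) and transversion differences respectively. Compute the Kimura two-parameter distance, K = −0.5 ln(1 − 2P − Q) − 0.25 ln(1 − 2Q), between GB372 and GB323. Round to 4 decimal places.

0.4586

The sequences differ at positions 4 (G/A, transition), 11 (A/G, transition), 15 (C/G, transversion), 17 (C/T, transition), 19 (C/T, transition), 27 (A/G, transition), 30 (T/C, transition), 31 (G/A, transition), 33 (T/C, transition), 36 (A/G, transition), 37 (G/A, transition), 39 (C/T, transition).
Of the 12 differences, 11 transitions and 1 transversion over 39 sites: P = 11/39 = 0.282051, Q = 1/39 = 0.025641.
d = −0.5·ln(0.410257) − 0.25·ln(0.948718) = −0.5·(-0.890971) − 0.25·(-0.052644) = 0.4586.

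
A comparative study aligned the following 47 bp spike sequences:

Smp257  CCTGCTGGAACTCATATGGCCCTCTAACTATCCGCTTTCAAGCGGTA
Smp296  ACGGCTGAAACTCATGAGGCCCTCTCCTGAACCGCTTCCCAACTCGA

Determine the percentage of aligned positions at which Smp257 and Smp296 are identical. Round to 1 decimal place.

Mismatches occur at site 1 (C↔A), site 3 (T↔G), site 8 (G↔A), site 16 (A↔G), site 17 (T↔A), site 26 (A↔C), site 27 (A↔C), site 28 (C↔T), site 29 (T↔G), site 31 (T↔A), site 38 (T↔C), site 40 (A↔C), site 42 (G↔A), site 44 (G↔T), site 45 (G↔C), site 46 (T↔G).
31 of the 47 sites match, so the percent identity is 31/47 × 100 = 66.0%.

66.0%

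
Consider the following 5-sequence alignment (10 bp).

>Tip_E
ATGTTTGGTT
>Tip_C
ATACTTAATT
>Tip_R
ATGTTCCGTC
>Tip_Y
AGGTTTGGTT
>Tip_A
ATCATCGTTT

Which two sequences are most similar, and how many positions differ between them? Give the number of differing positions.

Pairwise Hamming distances:
  Tip_E vs Tip_C: 4
  Tip_E vs Tip_R: 3
  Tip_E vs Tip_Y: 1
  Tip_E vs Tip_A: 4
  Tip_C vs Tip_R: 6
  Tip_C vs Tip_Y: 5
  Tip_C vs Tip_A: 5
  Tip_R vs Tip_Y: 4
  Tip_R vs Tip_A: 5
  Tip_Y vs Tip_A: 5
The smallest is 1, between Tip_E and Tip_Y.

1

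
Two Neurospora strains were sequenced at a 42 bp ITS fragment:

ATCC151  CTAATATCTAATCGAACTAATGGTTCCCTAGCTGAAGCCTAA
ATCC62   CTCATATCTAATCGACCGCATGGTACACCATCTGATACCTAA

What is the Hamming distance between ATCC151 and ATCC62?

10

Mismatches occur at site 3 (A→C), site 16 (A→C), site 18 (T→G), site 19 (A→C), site 25 (T→A), site 27 (C→A), site 29 (T→C), site 31 (G→T), site 36 (A→T), site 37 (G→A).
That gives 10 mismatches out of 42 aligned sites, so the Hamming distance is 10.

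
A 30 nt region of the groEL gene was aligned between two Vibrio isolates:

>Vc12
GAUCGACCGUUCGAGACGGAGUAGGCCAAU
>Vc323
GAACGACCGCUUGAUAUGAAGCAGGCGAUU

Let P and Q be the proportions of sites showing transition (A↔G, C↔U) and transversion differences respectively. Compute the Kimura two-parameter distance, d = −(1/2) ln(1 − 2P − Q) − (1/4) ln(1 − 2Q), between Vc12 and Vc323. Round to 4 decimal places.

0.3918

The sequences differ at positions 3 (U/A, transversion), 10 (U/C, transition), 12 (C/U, transition), 15 (G/U, transversion), 17 (C/U, transition), 19 (G/A, transition), 22 (U/C, transition), 27 (C/G, transversion), 29 (A/U, transversion).
Of the 9 differences, 5 transitions and 4 transversions over 30 sites: P = 5/30 = 0.166667, Q = 4/30 = 0.133333.
d = −0.5·ln(0.533333) − 0.25·ln(0.733334) = −0.5·(-0.628609) − 0.25·(-0.310154) = 0.3918.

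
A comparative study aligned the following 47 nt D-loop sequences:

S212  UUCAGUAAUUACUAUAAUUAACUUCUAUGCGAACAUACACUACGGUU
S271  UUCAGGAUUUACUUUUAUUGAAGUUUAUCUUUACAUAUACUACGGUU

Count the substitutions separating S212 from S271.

13

Differing sites — 6:U/G; 8:A/U; 14:A/U; 16:A/U; 20:A/G; 22:C/A; 23:U/G; 25:C/U; 29:G/C; 30:C/U; 31:G/U; 32:A/U; 38:C/U.
That gives 13 mismatches out of 47 aligned sites, so the Hamming distance is 13.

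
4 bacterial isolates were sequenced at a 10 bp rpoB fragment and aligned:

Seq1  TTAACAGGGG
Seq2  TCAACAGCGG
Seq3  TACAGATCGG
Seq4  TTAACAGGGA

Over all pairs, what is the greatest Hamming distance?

Pairwise Hamming distances:
  Seq1 vs Seq2: 2
  Seq1 vs Seq3: 5
  Seq1 vs Seq4: 1
  Seq2 vs Seq3: 4
  Seq2 vs Seq4: 3
  Seq3 vs Seq4: 6
The largest is 6, between Seq3 and Seq4.

6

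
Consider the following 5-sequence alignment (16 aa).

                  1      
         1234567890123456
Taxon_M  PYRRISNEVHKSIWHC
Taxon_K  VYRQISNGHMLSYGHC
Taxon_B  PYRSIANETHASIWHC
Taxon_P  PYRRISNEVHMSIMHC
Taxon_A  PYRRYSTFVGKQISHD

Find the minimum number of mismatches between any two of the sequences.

2

Pairwise Hamming distances:
  Taxon_M vs Taxon_K: 8
  Taxon_M vs Taxon_B: 4
  Taxon_M vs Taxon_P: 2
  Taxon_M vs Taxon_A: 7
  Taxon_K vs Taxon_B: 9
  Taxon_K vs Taxon_P: 8
  Taxon_K vs Taxon_A: 12
  Taxon_B vs Taxon_P: 5
  Taxon_B vs Taxon_A: 11
  Taxon_P vs Taxon_A: 8
The smallest is 2, between Taxon_M and Taxon_P.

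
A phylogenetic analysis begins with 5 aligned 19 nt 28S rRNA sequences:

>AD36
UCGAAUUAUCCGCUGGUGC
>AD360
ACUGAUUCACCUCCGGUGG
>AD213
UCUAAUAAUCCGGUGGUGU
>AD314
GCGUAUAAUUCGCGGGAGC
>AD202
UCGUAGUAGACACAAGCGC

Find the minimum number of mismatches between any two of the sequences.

Pairwise Hamming distances:
  AD36 vs AD360: 8
  AD36 vs AD213: 4
  AD36 vs AD314: 6
  AD36 vs AD202: 8
  AD360 vs AD213: 9
  AD360 vs AD314: 11
  AD360 vs AD202: 12
  AD213 vs AD314: 8
  AD213 vs AD202: 12
  AD314 vs AD202: 9
The smallest is 4, between AD36 and AD213.

4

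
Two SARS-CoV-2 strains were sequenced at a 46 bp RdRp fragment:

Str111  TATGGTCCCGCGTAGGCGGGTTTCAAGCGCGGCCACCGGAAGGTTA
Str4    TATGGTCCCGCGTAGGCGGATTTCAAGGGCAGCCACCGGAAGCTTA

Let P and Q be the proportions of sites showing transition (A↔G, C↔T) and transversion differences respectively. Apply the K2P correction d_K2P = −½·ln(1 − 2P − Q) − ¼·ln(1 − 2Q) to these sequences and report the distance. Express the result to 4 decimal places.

0.0926

Mismatches occur at site 20 (G/A, transition), site 28 (C/G, transversion), site 31 (G/A, transition), site 43 (G/C, transversion).
Of the 4 differences, 2 transitions and 2 transversions over 46 sites: P = 2/46 = 0.043478, Q = 2/46 = 0.043478.
d = −0.5·ln(0.869566) − 0.25·ln(0.913044) = −0.5·(-0.139761) − 0.25·(-0.090971) = 0.0926.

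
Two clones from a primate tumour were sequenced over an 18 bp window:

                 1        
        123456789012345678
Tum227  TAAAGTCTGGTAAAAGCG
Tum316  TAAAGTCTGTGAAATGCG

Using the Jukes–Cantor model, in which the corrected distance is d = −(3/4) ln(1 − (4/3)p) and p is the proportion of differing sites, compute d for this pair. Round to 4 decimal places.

Differing sites — 10:G/T; 11:T/G; 15:A/T.
p = 3/18 = 0.166667.
d = −0.75 · ln(1 − (4/3)·0.166667) = −0.75 · ln(0.777777) = −0.75 · (-0.251315) = 0.1885.

0.1885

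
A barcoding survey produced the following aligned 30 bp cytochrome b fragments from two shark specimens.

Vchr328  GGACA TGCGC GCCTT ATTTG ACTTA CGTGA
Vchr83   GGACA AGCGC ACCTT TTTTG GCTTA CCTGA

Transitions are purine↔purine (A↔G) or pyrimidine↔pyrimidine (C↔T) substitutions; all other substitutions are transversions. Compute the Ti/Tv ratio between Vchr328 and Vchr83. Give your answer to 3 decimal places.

The sequences differ at positions 6 (T/A, transversion), 11 (G/A, transition), 16 (A/T, transversion), 21 (A/G, transition), 27 (G/C, transversion).
Of the 5 differences, 2 transitions and 3 transversions, so Ti/Tv = 2/3 = 0.667.

0.667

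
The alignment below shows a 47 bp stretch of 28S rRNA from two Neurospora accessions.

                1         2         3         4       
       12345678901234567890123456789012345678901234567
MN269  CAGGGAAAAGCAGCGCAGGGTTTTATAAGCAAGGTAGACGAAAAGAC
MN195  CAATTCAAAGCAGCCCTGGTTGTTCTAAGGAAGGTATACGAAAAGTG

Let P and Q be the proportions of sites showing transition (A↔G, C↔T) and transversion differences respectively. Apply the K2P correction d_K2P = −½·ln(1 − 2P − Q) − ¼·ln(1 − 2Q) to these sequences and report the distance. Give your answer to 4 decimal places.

0.3555

Differing sites — 3:G/A (Ti); 4:G/T (Tv); 5:G/T (Tv); 6:A/C (Tv); 15:G/C (Tv); 17:A/T (Tv); 20:G/T (Tv); 22:T/G (Tv); 25:A/C (Tv); 30:C/G (Tv); 37:G/T (Tv); 46:A/T (Tv); 47:C/G (Tv).
Of the 13 differences, 1 transition and 12 transversions over 47 sites: P = 1/47 = 0.021277, Q = 12/47 = 0.255319.
d = −0.5·ln(0.702127) − 0.25·ln(0.489362) = −0.5·(-0.353641) − 0.25·(-0.714653) = 0.3555.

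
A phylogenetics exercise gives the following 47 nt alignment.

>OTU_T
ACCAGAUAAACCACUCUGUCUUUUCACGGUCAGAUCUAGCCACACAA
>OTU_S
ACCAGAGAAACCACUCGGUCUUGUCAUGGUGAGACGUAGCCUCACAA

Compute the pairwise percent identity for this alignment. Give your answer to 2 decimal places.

82.98%

Mismatches occur at site 7 (U/G), site 17 (U/G), site 23 (U/G), site 27 (C/U), site 31 (C/G), site 35 (U/C), site 36 (C/G), site 42 (A/U).
39 of the 47 sites match, so the percent identity is 39/47 × 100 = 82.98%.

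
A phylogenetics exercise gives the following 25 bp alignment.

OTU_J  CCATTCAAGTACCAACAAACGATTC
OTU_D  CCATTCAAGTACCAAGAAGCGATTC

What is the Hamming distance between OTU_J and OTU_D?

Differing sites — 16:C/G; 19:A/G.
That gives 2 mismatches out of 25 aligned sites, so the Hamming distance is 2.

2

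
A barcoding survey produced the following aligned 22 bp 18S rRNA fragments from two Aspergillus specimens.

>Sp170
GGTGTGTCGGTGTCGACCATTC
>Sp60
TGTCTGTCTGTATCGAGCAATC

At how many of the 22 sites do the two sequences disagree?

6

The sequences differ at positions 1 (G/T), 4 (G/C), 9 (G/T), 12 (G/A), 17 (C/G), 20 (T/A).
That gives 6 mismatches out of 22 aligned sites, so the Hamming distance is 6.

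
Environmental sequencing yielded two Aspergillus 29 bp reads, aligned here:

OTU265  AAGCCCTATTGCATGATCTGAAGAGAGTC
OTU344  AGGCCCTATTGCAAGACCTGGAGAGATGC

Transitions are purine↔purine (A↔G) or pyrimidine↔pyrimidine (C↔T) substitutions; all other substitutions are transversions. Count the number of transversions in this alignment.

Differing sites — 2:A/G (Ti); 14:T/A (Tv); 17:T/C (Ti); 21:A/G (Ti); 27:G/T (Tv); 28:T/G (Tv).
Of the 6 differences, 3 transitions and 3 transversions, so the answer is 3.

3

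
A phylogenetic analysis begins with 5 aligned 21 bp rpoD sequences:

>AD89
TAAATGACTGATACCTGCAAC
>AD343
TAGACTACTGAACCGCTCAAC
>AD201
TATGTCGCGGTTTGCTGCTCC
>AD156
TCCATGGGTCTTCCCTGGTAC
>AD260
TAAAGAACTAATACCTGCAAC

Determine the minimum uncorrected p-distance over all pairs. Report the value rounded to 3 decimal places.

0.143

Pairwise Hamming distances:
  AD89 vs AD343: 8
  AD89 vs AD201: 10
  AD89 vs AD156: 9
  AD89 vs AD260: 3
  AD343 vs AD201: 15
  AD343 vs AD156: 14
  AD343 vs AD260: 9
  AD201 vs AD156: 11
  AD201 vs AD260: 12
  AD156 vs AD260: 11
The smallest is 3 mismatches, between AD89 and AD260; p = 3/21 = 0.143.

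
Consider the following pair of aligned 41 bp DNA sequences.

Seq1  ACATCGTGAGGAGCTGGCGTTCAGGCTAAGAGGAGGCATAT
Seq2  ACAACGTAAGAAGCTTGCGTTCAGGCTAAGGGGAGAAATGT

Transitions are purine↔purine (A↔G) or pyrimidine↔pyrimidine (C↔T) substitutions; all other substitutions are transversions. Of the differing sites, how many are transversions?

3

Differing sites — 4:T/A (Tv); 8:G/A (Ti); 11:G/A (Ti); 16:G/T (Tv); 31:A/G (Ti); 36:G/A (Ti); 37:C/A (Tv); 40:A/G (Ti).
Of the 8 differences, 5 transitions and 3 transversions, so the answer is 3.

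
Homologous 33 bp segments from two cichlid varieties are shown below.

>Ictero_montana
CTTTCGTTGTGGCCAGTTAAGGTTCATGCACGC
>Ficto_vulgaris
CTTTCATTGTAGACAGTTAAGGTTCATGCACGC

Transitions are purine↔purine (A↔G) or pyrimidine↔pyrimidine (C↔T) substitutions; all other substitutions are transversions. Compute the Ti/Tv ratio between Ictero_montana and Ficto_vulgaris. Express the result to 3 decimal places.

2.000

The sequences differ at positions 6 (G/A, transition), 11 (G/A, transition), 13 (C/A, transversion).
Of the 3 differences, 2 transitions and 1 transversion, so Ti/Tv = 2/1 = 2.000.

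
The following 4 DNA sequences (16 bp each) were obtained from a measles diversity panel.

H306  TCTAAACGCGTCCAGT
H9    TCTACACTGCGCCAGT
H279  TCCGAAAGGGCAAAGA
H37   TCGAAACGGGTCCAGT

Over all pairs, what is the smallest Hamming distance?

Pairwise Hamming distances:
  H306 vs H9: 5
  H306 vs H279: 8
  H306 vs H37: 2
  H9 vs H279: 10
  H9 vs H37: 5
  H279 vs H37: 7
The smallest is 2, between H306 and H37.

2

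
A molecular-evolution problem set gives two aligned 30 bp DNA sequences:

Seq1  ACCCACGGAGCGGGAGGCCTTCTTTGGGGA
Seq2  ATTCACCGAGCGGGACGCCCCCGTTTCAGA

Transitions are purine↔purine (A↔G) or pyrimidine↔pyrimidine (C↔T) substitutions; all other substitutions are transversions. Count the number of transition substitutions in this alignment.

5

Differing sites — 2:C/T (Ti); 3:C/T (Ti); 7:G/C (Tv); 16:G/C (Tv); 20:T/C (Ti); 21:T/C (Ti); 23:T/G (Tv); 26:G/T (Tv); 27:G/C (Tv); 28:G/A (Ti).
Of the 10 differences, 5 transitions and 5 transversions, so the answer is 5.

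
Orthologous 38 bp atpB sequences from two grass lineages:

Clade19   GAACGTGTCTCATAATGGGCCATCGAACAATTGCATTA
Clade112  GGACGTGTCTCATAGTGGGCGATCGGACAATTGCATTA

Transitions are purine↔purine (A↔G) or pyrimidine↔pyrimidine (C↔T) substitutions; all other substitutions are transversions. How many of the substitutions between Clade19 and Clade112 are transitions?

3

Differing sites — 2:A/G (Ti); 15:A/G (Ti); 21:C/G (Tv); 26:A/G (Ti).
Of the 4 differences, 3 transitions and 1 transversion, so the answer is 3.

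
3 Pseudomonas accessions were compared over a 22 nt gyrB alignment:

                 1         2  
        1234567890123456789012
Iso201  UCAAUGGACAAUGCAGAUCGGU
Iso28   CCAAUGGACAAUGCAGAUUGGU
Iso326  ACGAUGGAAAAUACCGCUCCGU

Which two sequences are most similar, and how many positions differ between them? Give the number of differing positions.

Pairwise Hamming distances:
  Iso201 vs Iso28: 2
  Iso201 vs Iso326: 7
  Iso28 vs Iso326: 8
The smallest is 2, between Iso201 and Iso28.

2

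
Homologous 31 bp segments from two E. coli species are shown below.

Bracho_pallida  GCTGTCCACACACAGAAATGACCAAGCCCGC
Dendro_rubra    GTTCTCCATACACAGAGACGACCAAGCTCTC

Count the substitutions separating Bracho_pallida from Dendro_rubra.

7

The sequences differ at positions 2 (C/T), 4 (G/C), 9 (C/T), 17 (A/G), 19 (T/C), 28 (C/T), 30 (G/T).
That gives 7 mismatches out of 31 aligned sites, so the Hamming distance is 7.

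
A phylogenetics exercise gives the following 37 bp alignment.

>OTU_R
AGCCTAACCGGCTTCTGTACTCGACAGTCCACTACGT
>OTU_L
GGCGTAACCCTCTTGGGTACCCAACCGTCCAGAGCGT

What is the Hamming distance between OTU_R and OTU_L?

12

Mismatches occur at site 1 (A→G), site 4 (C→G), site 10 (G→C), site 11 (G→T), site 15 (C→G), site 16 (T→G), site 21 (T→C), site 23 (G→A), site 26 (A→C), site 32 (C→G), site 33 (T→A), site 34 (A→G).
That gives 12 mismatches out of 37 aligned sites, so the Hamming distance is 12.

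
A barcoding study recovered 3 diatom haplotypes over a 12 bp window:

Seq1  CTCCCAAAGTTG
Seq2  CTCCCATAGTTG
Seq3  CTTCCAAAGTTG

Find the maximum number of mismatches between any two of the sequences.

2

Pairwise Hamming distances:
  Seq1 vs Seq2: 1
  Seq1 vs Seq3: 1
  Seq2 vs Seq3: 2
The largest is 2, between Seq2 and Seq3.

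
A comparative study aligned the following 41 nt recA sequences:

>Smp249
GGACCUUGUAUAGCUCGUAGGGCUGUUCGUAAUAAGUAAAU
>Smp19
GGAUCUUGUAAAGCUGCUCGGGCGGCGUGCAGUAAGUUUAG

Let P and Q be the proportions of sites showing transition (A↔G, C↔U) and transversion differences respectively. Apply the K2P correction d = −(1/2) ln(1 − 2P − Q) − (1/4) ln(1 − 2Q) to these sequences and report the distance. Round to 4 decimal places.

Mismatches occur at site 4 (C/U, transition), site 11 (U/A, transversion), site 16 (C/G, transversion), site 17 (G/C, transversion), site 19 (A/C, transversion), site 24 (U/G, transversion), site 26 (U/C, transition), site 27 (U/G, transversion), site 28 (C/U, transition), site 30 (U/C, transition), site 32 (A/G, transition), site 38 (A/U, transversion), site 39 (A/U, transversion), site 41 (U/G, transversion).
Of the 14 differences, 5 transitions and 9 transversions over 41 sites: P = 5/41 = 0.121951, Q = 9/41 = 0.219512.
d = −0.5·ln(0.536586) − 0.25·ln(0.560976) = −0.5·(-0.622528) − 0.25·(-0.578077) = 0.4558.

0.4558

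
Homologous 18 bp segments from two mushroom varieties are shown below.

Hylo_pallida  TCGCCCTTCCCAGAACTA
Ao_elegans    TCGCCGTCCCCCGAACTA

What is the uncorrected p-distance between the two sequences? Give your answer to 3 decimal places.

The sequences differ at positions 6 (C/G), 8 (T/C), 12 (A/C).
There are 3 differences over 18 sites, so p = 3/18 = 0.167.

0.167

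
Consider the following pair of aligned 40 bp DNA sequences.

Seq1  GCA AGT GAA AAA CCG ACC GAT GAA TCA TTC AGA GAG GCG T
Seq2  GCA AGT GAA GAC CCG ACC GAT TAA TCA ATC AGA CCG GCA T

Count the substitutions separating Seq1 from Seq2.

Mismatches occur at site 10 (A/G), site 12 (A/C), site 22 (G/T), site 28 (T/A), site 34 (G/C), site 35 (A/C), site 39 (G/A).
That gives 7 mismatches out of 40 aligned sites, so the Hamming distance is 7.

7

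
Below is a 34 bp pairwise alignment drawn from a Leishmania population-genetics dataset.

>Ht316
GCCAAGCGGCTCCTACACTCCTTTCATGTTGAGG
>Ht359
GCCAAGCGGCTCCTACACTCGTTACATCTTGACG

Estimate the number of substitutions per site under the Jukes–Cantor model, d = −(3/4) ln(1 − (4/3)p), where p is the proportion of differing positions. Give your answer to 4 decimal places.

Mismatches occur at site 21 (C→G), site 24 (T→A), site 28 (G→C), site 33 (G→C).
p = 4/34 = 0.117647.
d = −0.75 · ln(1 − (4/3)·0.117647) = −0.75 · ln(0.843137) = −0.75 · (-0.170626) = 0.1280.

0.1280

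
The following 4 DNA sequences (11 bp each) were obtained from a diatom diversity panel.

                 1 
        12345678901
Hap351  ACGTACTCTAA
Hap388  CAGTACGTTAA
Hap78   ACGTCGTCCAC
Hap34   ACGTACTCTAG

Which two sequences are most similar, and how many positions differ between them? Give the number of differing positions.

1

Pairwise Hamming distances:
  Hap351 vs Hap388: 4
  Hap351 vs Hap78: 4
  Hap351 vs Hap34: 1
  Hap388 vs Hap78: 8
  Hap388 vs Hap34: 5
  Hap78 vs Hap34: 4
The smallest is 1, between Hap351 and Hap34.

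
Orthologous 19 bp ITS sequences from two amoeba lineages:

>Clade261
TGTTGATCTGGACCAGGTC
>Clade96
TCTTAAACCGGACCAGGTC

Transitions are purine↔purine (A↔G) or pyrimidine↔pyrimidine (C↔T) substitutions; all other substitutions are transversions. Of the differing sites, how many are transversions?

2

Differing sites — 2:G/C (Tv); 5:G/A (Ti); 7:T/A (Tv); 9:T/C (Ti).
Of the 4 differences, 2 transitions and 2 transversions, so the answer is 2.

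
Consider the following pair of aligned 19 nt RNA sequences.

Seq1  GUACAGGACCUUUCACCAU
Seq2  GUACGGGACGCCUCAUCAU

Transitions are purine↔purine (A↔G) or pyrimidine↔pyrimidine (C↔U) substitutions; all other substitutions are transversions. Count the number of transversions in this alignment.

1

Mismatches occur at site 5 (A↔G, transition), site 10 (C↔G, transversion), site 11 (U↔C, transition), site 12 (U↔C, transition), site 16 (C↔U, transition).
Of the 5 differences, 4 transitions and 1 transversion, so the answer is 1.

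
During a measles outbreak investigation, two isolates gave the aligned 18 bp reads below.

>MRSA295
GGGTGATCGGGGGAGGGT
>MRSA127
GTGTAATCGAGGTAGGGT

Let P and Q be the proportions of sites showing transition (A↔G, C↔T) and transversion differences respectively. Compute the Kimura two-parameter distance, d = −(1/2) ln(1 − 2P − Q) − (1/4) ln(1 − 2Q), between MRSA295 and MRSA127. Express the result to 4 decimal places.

0.2656

Differing sites — 2:G/T (Tv); 5:G/A (Ti); 10:G/A (Ti); 13:G/T (Tv).
Of the 4 differences, 2 transitions and 2 transversions over 18 sites: P = 2/18 = 0.111111, Q = 2/18 = 0.111111.
d = −0.5·ln(0.666667) − 0.25·ln(0.777778) = −0.5·(-0.405465) − 0.25·(-0.251314) = 0.2656.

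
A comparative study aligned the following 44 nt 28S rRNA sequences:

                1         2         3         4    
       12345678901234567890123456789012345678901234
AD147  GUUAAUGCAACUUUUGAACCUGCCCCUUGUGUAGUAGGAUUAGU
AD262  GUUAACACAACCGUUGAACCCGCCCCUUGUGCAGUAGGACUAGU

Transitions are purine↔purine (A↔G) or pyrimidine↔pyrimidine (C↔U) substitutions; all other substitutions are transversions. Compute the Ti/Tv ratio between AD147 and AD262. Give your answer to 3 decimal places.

Differing sites — 6:U/C (Ti); 7:G/A (Ti); 12:U/C (Ti); 13:U/G (Tv); 21:U/C (Ti); 32:U/C (Ti); 40:U/C (Ti).
Of the 7 differences, 6 transitions and 1 transversion, so Ti/Tv = 6/1 = 6.000.

6.000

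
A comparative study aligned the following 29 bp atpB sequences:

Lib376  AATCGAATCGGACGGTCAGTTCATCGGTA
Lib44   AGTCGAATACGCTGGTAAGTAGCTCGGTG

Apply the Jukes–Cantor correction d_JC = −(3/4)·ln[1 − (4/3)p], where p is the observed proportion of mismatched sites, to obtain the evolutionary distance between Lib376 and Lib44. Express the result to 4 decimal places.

The sequences differ at positions 2 (A/G), 9 (C/A), 10 (G/C), 12 (A/C), 13 (C/T), 17 (C/A), 21 (T/A), 22 (C/G), 23 (A/C), 29 (A/G).
p = 10/29 = 0.344828.
d = −0.75 · ln(1 − (4/3)·0.344828) = −0.75 · ln(0.540229) = −0.75 · (-0.615762) = 0.4618.

0.4618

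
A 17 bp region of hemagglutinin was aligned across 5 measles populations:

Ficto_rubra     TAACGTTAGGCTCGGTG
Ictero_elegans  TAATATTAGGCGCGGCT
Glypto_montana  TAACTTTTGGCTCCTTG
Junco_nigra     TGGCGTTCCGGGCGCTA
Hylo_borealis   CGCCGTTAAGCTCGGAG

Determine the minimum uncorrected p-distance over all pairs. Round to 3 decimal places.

Pairwise Hamming distances:
  Ficto_rubra vs Ictero_elegans: 5
  Ficto_rubra vs Glypto_montana: 4
  Ficto_rubra vs Junco_nigra: 8
  Ficto_rubra vs Hylo_borealis: 5
  Ictero_elegans vs Glypto_montana: 8
  Ictero_elegans vs Junco_nigra: 10
  Ictero_elegans vs Hylo_borealis: 9
  Glypto_montana vs Junco_nigra: 10
  Glypto_montana vs Hylo_borealis: 9
  Junco_nigra vs Hylo_borealis: 9
The smallest is 4 mismatches, between Ficto_rubra and Glypto_montana; p = 4/17 = 0.235.

0.235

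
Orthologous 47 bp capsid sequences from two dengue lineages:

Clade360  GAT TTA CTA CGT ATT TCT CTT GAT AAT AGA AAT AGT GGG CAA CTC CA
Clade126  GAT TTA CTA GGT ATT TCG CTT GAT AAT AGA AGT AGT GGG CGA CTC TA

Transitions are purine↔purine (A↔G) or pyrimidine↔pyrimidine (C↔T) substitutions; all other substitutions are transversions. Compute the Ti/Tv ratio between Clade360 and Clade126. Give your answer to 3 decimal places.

1.500

Mismatches occur at site 10 (C↔G, transversion), site 18 (T↔G, transversion), site 32 (A↔G, transition), site 41 (A↔G, transition), site 46 (C↔T, transition).
Of the 5 differences, 3 transitions and 2 transversions, so Ti/Tv = 3/2 = 1.500.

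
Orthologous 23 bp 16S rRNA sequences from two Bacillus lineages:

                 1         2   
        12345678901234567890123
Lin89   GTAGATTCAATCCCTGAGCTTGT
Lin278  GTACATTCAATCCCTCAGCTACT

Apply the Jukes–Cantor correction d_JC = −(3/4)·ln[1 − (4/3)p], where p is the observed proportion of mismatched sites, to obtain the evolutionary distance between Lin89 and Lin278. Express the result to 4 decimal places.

0.1979

The sequences differ at positions 4 (G/C), 16 (G/C), 21 (T/A), 22 (G/C).
p = 4/23 = 0.173913.
d = −0.75 · ln(1 − (4/3)·0.173913) = −0.75 · ln(0.768116) = −0.75 · (-0.263815) = 0.1979.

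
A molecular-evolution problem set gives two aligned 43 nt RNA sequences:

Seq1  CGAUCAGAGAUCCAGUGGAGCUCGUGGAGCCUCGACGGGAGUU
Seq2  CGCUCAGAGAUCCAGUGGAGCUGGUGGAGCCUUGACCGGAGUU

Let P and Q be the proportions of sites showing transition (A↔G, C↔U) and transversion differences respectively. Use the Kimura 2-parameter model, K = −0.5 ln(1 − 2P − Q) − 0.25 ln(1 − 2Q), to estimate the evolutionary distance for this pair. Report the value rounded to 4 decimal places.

0.0994

The sequences differ at positions 3 (A/C, transversion), 23 (C/G, transversion), 33 (C/U, transition), 37 (G/C, transversion).
Of the 4 differences, 1 transition and 3 transversions over 43 sites: P = 1/43 = 0.023256, Q = 3/43 = 0.069767.
d = −0.5·ln(0.883721) − 0.25·ln(0.860466) = −0.5·(-0.123614) − 0.25·(-0.150281) = 0.0994.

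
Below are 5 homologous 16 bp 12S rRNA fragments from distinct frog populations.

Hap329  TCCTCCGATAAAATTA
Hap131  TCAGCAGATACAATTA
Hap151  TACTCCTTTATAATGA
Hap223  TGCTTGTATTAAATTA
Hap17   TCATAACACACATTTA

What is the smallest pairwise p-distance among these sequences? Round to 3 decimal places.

0.250

Pairwise Hamming distances:
  Hap329 vs Hap131: 4
  Hap329 vs Hap151: 5
  Hap329 vs Hap223: 5
  Hap329 vs Hap17: 7
  Hap131 vs Hap151: 8
  Hap131 vs Hap223: 8
  Hap131 vs Hap17: 5
  Hap151 vs Hap223: 7
  Hap151 vs Hap17: 10
  Hap223 vs Hap17: 9
The smallest is 4 mismatches, between Hap329 and Hap131; p = 4/16 = 0.250.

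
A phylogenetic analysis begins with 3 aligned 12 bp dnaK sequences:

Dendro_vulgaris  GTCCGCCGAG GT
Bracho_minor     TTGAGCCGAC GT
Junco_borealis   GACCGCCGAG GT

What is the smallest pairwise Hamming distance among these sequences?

Pairwise Hamming distances:
  Dendro_vulgaris vs Bracho_minor: 4
  Dendro_vulgaris vs Junco_borealis: 1
  Bracho_minor vs Junco_borealis: 5
The smallest is 1, between Dendro_vulgaris and Junco_borealis.

1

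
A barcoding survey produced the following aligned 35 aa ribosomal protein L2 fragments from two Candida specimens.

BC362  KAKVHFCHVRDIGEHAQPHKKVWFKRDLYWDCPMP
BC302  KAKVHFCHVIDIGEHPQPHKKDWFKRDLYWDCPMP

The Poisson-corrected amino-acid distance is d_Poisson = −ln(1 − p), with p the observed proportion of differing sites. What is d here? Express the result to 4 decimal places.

0.0896

Mismatches occur at site 10 (R→I), site 16 (A→P), site 22 (V→D).
p = 3/35 = 0.085714.
d = −ln(1 − 0.085714) = −ln(0.914286) = 0.0896.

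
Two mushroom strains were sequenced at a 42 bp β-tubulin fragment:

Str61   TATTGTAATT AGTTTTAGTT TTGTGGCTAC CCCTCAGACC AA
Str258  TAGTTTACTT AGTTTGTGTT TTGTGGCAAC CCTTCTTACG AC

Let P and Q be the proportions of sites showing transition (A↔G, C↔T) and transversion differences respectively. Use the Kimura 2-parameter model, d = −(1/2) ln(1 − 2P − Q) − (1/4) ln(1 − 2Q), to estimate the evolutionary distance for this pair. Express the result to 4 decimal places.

0.3299

Differing sites — 3:T/G (Tv); 5:G/T (Tv); 8:A/C (Tv); 16:T/G (Tv); 17:A/T (Tv); 28:T/A (Tv); 33:C/T (Ti); 36:A/T (Tv); 37:G/T (Tv); 40:C/G (Tv); 42:A/C (Tv).
Of the 11 differences, 1 transition and 10 transversions over 42 sites: P = 1/42 = 0.023810, Q = 10/42 = 0.238095.
d = −0.5·ln(0.714285) − 0.25·ln(0.523810) = −0.5·(-0.336473) − 0.25·(-0.646626) = 0.3299.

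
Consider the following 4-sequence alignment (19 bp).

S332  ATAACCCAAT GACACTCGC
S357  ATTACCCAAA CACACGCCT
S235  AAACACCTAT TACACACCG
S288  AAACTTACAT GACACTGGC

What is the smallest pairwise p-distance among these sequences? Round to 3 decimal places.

0.316

Pairwise Hamming distances:
  S332 vs S357: 6
  S332 vs S235: 8
  S332 vs S288: 7
  S357 vs S235: 9
  S357 vs S288: 13
  S235 vs S288: 9
The smallest is 6 mismatches, between S332 and S357; p = 6/19 = 0.316.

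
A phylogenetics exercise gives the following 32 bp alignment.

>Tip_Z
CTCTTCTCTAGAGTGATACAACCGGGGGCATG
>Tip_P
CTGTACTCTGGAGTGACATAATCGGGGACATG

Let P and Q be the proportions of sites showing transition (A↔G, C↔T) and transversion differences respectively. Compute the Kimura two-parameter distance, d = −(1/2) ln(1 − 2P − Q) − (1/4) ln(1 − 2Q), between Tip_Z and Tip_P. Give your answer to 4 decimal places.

Mismatches occur at site 3 (C↔G, transversion), site 5 (T↔A, transversion), site 10 (A↔G, transition), site 17 (T↔C, transition), site 19 (C↔T, transition), site 22 (C↔T, transition), site 28 (G↔A, transition).
Of the 7 differences, 5 transitions and 2 transversions over 32 sites: P = 5/32 = 0.156250, Q = 2/32 = 0.062500.
d = −0.5·ln(0.625000) − 0.25·ln(0.875000) = −0.5·(-0.470004) − 0.25·(-0.133531) = 0.2684.

0.2684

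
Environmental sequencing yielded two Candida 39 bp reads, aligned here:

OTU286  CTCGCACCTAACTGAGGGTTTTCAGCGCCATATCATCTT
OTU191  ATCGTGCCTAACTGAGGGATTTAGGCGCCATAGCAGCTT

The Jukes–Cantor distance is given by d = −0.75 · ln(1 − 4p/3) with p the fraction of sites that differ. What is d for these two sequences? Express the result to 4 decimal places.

0.2396

Differing sites — 1:C/A; 5:C/T; 6:A/G; 19:T/A; 23:C/A; 24:A/G; 33:T/G; 36:T/G.
p = 8/39 = 0.205128.
d = −0.75 · ln(1 − (4/3)·0.205128) = −0.75 · ln(0.726496) = −0.75 · (-0.319522) = 0.2396.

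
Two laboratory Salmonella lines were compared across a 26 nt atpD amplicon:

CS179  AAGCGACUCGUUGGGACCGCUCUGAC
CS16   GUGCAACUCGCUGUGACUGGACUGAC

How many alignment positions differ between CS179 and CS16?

8

Differing sites — 1:A/G; 2:A/U; 5:G/A; 11:U/C; 14:G/U; 18:C/U; 20:C/G; 21:U/A.
That gives 8 mismatches out of 26 aligned sites, so the Hamming distance is 8.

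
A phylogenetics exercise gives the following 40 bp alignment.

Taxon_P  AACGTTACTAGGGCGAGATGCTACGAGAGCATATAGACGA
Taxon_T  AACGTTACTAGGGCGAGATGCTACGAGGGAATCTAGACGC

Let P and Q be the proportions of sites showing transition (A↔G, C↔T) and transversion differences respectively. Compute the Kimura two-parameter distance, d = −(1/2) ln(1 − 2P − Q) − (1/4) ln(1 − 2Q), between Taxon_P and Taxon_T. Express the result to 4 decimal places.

Mismatches occur at site 28 (A→G, transition), site 30 (C→A, transversion), site 33 (A→C, transversion), site 40 (A→C, transversion).
Of the 4 differences, 1 transition and 3 transversions over 40 sites: P = 1/40 = 0.025000, Q = 3/40 = 0.075000.
d = −0.5·ln(0.875000) − 0.25·ln(0.850000) = −0.5·(-0.133531) − 0.25·(-0.162519) = 0.1074.

0.1074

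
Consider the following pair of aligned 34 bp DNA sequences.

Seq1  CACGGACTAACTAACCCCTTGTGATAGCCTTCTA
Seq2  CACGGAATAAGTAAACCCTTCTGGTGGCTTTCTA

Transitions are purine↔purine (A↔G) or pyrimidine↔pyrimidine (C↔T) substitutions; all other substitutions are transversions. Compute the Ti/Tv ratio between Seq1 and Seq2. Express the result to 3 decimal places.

0.750

The sequences differ at positions 7 (C/A, transversion), 11 (C/G, transversion), 15 (C/A, transversion), 21 (G/C, transversion), 24 (A/G, transition), 26 (A/G, transition), 29 (C/T, transition).
Of the 7 differences, 3 transitions and 4 transversions, so Ti/Tv = 3/4 = 0.750.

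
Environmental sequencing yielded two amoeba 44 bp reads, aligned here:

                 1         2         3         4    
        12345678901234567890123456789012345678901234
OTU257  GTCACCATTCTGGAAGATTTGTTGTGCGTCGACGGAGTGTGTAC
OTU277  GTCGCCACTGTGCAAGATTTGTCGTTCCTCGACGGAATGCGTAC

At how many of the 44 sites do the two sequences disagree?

The sequences differ at positions 4 (A/G), 8 (T/C), 10 (C/G), 13 (G/C), 23 (T/C), 26 (G/T), 28 (G/C), 37 (G/A), 40 (T/C).
That gives 9 mismatches out of 44 aligned sites, so the Hamming distance is 9.

9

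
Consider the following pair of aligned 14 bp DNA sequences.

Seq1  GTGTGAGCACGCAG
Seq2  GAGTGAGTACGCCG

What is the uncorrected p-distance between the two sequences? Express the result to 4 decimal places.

Mismatches occur at site 2 (T↔A), site 8 (C↔T), site 13 (A↔C).
There are 3 differences over 14 sites, so p = 3/14 = 0.2143.

0.2143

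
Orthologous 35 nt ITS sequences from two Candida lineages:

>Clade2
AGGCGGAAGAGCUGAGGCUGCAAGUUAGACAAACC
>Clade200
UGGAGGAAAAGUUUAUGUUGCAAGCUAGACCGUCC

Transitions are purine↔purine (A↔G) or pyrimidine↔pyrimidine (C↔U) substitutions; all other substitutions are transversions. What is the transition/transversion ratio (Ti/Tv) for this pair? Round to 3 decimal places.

Differing sites — 1:A/U (Tv); 4:C/A (Tv); 9:G/A (Ti); 12:C/U (Ti); 14:G/U (Tv); 16:G/U (Tv); 18:C/U (Ti); 25:U/C (Ti); 31:A/C (Tv); 32:A/G (Ti); 33:A/U (Tv).
Of the 11 differences, 5 transitions and 6 transversions, so Ti/Tv = 5/6 = 0.833.

0.833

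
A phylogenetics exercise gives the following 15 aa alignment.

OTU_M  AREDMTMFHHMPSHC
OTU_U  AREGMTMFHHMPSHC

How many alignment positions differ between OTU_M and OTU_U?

Differing sites — 4:D/G.
That gives 1 mismatch out of 15 aligned sites, so the Hamming distance is 1.

1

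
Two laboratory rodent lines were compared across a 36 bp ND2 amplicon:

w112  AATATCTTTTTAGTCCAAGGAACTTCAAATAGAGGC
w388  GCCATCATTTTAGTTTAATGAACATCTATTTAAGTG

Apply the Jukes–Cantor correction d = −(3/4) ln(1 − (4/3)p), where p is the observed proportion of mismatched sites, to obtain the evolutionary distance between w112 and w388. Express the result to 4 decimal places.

0.5482

Differing sites — 1:A/G; 2:A/C; 3:T/C; 7:T/A; 15:C/T; 16:C/T; 19:G/T; 24:T/A; 27:A/T; 29:A/T; 31:A/T; 32:G/A; 35:G/T; 36:C/G.
p = 14/36 = 0.388889.
d = −0.75 · ln(1 − (4/3)·0.388889) = −0.75 · ln(0.481481) = −0.75 · (-0.730889) = 0.5482.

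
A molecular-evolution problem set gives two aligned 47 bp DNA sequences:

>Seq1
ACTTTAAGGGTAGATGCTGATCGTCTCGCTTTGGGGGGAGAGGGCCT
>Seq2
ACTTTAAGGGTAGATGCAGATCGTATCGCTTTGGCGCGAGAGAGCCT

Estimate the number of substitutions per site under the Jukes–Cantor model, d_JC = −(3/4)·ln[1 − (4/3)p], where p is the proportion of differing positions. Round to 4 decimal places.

Differing sites — 18:T/A; 25:C/A; 35:G/C; 37:G/C; 43:G/A.
p = 5/47 = 0.106383.
d = −0.75 · ln(1 − (4/3)·0.106383) = −0.75 · ln(0.858156) = −0.75 · (-0.152969) = 0.1147.

0.1147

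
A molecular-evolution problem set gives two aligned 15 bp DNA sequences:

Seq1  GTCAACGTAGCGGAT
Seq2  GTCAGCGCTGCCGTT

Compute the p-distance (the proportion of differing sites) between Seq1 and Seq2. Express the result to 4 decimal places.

0.3333

The sequences differ at positions 5 (A/G), 8 (T/C), 9 (A/T), 12 (G/C), 14 (A/T).
There are 5 differences over 15 sites, so p = 5/15 = 0.3333.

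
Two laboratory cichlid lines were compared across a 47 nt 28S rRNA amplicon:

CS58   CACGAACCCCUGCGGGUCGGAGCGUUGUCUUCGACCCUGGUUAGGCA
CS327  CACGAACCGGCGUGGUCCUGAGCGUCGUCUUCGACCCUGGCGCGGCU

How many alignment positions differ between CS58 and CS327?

Mismatches occur at site 9 (C↔G), site 10 (C↔G), site 11 (U↔C), site 13 (C↔U), site 16 (G↔U), site 17 (U↔C), site 19 (G↔U), site 26 (U↔C), site 41 (U↔C), site 42 (U↔G), site 43 (A↔C), site 47 (A↔U).
That gives 12 mismatches out of 47 aligned sites, so the Hamming distance is 12.

12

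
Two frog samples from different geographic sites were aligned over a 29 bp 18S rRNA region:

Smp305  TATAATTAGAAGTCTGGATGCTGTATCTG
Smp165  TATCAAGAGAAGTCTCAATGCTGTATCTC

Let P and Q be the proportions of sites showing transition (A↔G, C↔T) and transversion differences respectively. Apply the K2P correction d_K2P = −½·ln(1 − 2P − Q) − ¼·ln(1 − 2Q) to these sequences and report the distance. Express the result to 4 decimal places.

0.2438

Mismatches occur at site 4 (A↔C, transversion), site 6 (T↔A, transversion), site 7 (T↔G, transversion), site 16 (G↔C, transversion), site 17 (G↔A, transition), site 29 (G↔C, transversion).
Of the 6 differences, 1 transition and 5 transversions over 29 sites: P = 1/29 = 0.034483, Q = 5/29 = 0.172414.
d = −0.5·ln(0.758620) − 0.25·ln(0.655172) = −0.5·(-0.276254) − 0.25·(-0.422857) = 0.2438.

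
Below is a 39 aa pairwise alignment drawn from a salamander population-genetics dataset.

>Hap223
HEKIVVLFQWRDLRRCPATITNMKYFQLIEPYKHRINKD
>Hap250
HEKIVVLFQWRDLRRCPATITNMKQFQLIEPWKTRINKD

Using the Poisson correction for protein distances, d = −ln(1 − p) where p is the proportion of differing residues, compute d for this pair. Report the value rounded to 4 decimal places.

0.0800

Differing sites — 25:Y/Q; 32:Y/W; 34:H/T.
p = 3/39 = 0.076923.
d = −ln(1 − 0.076923) = −ln(0.923077) = 0.0800.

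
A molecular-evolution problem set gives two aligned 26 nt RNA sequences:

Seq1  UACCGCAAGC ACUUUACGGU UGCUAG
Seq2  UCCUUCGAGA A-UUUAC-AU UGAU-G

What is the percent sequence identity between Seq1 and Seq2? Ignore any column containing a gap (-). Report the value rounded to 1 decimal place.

69.6%

Excluding the 3 gap columns leaves 23 comparable sites.
Mismatches occur at site 2 (A↔C), site 4 (C↔U), site 5 (G↔U), site 7 (A↔G), site 10 (C↔A), site 19 (G↔A), site 23 (C↔A).
16 of the 23 comparable sites match, so the percent identity is 16/23 × 100 = 69.6%.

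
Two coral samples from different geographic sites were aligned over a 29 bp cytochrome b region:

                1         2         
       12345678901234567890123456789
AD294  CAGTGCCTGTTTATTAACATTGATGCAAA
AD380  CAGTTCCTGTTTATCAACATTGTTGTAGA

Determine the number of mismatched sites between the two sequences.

5

Mismatches occur at site 5 (G→T), site 15 (T→C), site 23 (A→T), site 26 (C→T), site 28 (A→G).
That gives 5 mismatches out of 29 aligned sites, so the Hamming distance is 5.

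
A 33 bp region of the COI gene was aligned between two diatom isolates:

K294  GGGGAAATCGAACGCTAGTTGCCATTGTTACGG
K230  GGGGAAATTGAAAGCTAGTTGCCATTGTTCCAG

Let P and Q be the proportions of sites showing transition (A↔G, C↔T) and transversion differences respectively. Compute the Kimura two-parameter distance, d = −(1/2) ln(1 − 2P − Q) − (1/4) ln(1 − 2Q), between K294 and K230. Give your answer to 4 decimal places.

0.1326

Differing sites — 9:C/T (Ti); 13:C/A (Tv); 30:A/C (Tv); 32:G/A (Ti).
Of the 4 differences, 2 transitions and 2 transversions over 33 sites: P = 2/33 = 0.060606, Q = 2/33 = 0.060606.
d = −0.5·ln(0.818182) − 0.25·ln(0.878788) = −0.5·(-0.200670) − 0.25·(-0.129212) = 0.1326.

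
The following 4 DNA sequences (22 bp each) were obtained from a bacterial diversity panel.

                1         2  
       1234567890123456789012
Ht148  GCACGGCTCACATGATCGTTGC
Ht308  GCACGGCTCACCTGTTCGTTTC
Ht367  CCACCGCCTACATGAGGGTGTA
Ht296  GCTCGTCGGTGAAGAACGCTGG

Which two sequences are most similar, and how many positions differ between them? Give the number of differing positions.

3

Pairwise Hamming distances:
  Ht148 vs Ht308: 3
  Ht148 vs Ht367: 9
  Ht148 vs Ht296: 10
  Ht308 vs Ht367: 10
  Ht308 vs Ht296: 13
  Ht367 vs Ht296: 15
The smallest is 3, between Ht148 and Ht308.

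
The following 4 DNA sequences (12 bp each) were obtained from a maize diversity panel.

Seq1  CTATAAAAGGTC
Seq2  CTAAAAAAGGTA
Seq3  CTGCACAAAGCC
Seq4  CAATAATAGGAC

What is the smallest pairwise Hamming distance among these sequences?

2

Pairwise Hamming distances:
  Seq1 vs Seq2: 2
  Seq1 vs Seq3: 5
  Seq1 vs Seq4: 3
  Seq2 vs Seq3: 6
  Seq2 vs Seq4: 5
  Seq3 vs Seq4: 7
The smallest is 2, between Seq1 and Seq2.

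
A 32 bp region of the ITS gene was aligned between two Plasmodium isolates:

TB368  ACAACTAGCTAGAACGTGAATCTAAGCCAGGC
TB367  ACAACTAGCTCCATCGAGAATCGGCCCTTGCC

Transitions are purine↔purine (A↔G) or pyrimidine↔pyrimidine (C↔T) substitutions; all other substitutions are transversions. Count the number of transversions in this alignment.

9

The sequences differ at positions 11 (A/C, transversion), 12 (G/C, transversion), 14 (A/T, transversion), 17 (T/A, transversion), 23 (T/G, transversion), 24 (A/G, transition), 25 (A/C, transversion), 26 (G/C, transversion), 28 (C/T, transition), 29 (A/T, transversion), 31 (G/C, transversion).
Of the 11 differences, 2 transitions and 9 transversions, so the answer is 9.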